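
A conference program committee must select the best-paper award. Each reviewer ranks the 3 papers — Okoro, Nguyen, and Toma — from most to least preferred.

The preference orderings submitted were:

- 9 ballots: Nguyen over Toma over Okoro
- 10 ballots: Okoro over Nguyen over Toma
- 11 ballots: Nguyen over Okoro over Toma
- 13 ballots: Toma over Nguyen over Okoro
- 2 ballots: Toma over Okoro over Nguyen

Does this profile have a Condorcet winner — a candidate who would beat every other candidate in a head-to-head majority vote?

Head-to-head results (45 voters total):
Okoro vs Nguyen: Nguyen wins 33–12.
Okoro vs Toma: Toma wins 24–21.
Nguyen vs Toma: Nguyen wins 30–15.
Nguyen beats each rival — Okoro (33–12), Toma (30–15) — so Nguyen is the Condorcet winner.

Yes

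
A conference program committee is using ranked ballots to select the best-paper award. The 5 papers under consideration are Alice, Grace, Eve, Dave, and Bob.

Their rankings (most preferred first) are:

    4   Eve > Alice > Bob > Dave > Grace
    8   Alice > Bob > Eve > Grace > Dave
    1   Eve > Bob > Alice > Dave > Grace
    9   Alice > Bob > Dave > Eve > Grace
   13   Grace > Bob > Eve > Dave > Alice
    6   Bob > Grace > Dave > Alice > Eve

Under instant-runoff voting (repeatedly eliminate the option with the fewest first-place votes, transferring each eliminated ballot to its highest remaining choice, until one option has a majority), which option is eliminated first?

Round 1: Alice 17, Grace 13, Bob 6, Eve 5, Dave 0. Dave has the fewest and is eliminated.
Round 2: Alice 17, Grace 13, Bob 6, Eve 5. Eve has the fewest and is eliminated.
Round 3: Alice 21, Grace 13, Bob 7. Alice has a majority.

Dave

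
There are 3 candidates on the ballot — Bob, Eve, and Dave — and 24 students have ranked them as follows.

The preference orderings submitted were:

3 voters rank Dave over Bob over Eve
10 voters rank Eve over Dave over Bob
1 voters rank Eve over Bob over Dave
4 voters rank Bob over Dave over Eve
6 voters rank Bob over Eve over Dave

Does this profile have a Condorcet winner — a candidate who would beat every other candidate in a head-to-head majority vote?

No

Head-to-head results (24 voters total):
Bob vs Eve: Bob wins 13–11.
Bob vs Dave: Dave wins 13–11.
Eve vs Dave: Eve wins 17–7.
No candidate beats all others: Bob beats Eve beats Dave beats Bob, a majority cycle.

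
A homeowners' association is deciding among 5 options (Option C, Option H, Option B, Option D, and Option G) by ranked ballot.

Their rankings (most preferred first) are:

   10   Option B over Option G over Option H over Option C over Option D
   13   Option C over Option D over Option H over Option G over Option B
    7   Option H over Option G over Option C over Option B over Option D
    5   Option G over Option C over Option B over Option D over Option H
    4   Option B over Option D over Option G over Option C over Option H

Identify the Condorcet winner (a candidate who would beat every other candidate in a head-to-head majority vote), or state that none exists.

There is no Condorcet winner

Head-to-head results (39 voters total):
Option C vs Option H: Option C wins 22–17.
Option C vs Option B: Option C wins 25–14.
Option C vs Option D: Option C wins 35–4.
Option C vs Option G: Option G wins 26–13.
Option H vs Option B: Option H wins 20–19.
Option H vs Option D: Option D wins 22–17.
Option H vs Option G: Option H wins 20–19.
Option B vs Option D: Option B wins 26–13.
Option B vs Option G: Option G wins 25–14.
Option D vs Option G: Option G wins 22–17.
No candidate beats all others: Option C beats Option H beats Option G beats Option C, a majority cycle.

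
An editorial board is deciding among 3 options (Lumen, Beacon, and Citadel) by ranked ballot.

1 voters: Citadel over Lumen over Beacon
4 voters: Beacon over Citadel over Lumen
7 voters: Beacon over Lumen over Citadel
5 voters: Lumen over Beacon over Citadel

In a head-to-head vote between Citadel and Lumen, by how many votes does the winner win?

Ballots ranking Citadel above Lumen: 1+4 = 5.
Ballots ranking Lumen above Citadel: 7+5 = 12.
Lumen wins 12–5, a margin of 7.

7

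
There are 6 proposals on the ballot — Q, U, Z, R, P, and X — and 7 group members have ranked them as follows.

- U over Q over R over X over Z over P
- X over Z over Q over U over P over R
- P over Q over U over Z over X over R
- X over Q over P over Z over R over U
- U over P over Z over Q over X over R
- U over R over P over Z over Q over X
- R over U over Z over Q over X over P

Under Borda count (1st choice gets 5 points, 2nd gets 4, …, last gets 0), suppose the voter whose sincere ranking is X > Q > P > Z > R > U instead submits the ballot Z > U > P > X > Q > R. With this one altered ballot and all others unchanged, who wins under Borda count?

U

Borda totals with the altered ballot: Q 17, U 28, Z 20, R 12, P 16, X 12.
The winner is unchanged: still U.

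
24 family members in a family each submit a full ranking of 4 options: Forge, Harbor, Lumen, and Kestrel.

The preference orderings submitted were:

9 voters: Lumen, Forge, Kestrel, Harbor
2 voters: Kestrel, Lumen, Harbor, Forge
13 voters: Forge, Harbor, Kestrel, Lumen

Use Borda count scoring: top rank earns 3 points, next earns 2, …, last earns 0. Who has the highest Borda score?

Borda scores:
  Forge: 9·2 + 2·0 + 13·3 = 57
  Harbor: 9·0 + 2·1 + 13·2 = 28
  Lumen: 9·3 + 2·2 + 13·0 = 31
  Kestrel: 9·1 + 2·3 + 13·1 = 28
Forge has the highest total.

Forge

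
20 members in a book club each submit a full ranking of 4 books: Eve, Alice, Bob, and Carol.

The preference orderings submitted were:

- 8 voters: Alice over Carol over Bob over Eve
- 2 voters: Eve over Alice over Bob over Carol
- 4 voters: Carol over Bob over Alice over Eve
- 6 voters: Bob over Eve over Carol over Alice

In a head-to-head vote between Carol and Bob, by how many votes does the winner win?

Ballots ranking Carol above Bob: 8+4 = 12.
Ballots ranking Bob above Carol: 2+6 = 8.
Carol wins 12–8, a margin of 4.

4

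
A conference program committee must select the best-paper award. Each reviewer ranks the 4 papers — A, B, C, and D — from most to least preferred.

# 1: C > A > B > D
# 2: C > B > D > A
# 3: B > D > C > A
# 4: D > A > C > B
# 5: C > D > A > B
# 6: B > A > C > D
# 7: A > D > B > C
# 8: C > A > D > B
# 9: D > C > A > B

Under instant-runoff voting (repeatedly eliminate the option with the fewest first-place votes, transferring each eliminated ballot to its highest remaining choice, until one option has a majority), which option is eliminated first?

Round 1: C 4, B 2, D 2, A 1. A has the fewest and is eliminated.
Round 2: C 4, D 3, B 2. B has the fewest and is eliminated.
Round 3: C 5, D 4. C has a majority.

A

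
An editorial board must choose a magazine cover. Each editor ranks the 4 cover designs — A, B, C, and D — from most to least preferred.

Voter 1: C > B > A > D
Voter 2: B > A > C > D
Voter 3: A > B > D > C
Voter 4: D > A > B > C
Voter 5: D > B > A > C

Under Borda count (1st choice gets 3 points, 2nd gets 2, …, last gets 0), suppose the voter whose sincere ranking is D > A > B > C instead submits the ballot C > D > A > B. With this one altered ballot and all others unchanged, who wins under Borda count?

B

Borda totals with the altered ballot: A 8, B 9, C 7, D 6.
The winner is unchanged: still B.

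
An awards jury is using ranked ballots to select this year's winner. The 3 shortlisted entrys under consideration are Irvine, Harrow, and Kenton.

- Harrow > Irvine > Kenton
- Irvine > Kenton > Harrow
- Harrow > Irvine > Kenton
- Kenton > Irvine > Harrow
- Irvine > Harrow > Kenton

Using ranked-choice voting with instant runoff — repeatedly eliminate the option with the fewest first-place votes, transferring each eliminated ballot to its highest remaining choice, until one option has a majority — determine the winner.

Round 1: Irvine 2, Harrow 2, Kenton 1. Kenton has the fewest and is eliminated.
Round 2: Irvine 3, Harrow 2. Irvine has a majority.

Irvine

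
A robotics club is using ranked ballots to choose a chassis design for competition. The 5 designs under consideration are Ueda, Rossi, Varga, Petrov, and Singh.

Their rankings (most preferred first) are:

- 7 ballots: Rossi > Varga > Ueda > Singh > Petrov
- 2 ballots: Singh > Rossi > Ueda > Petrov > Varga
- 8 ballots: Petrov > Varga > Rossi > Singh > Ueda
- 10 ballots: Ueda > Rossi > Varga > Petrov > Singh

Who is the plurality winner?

First-place vote totals:
  Ueda: 10
  Rossi: 7
  Varga: 0
  Petrov: 8
  Singh: 2
Ueda has the most first-place votes.

Ueda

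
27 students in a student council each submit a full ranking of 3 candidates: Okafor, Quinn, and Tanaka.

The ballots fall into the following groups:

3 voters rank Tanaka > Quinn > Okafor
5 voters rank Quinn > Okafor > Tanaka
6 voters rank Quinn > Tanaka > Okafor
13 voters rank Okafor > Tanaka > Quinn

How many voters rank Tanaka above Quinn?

16

Ballots ranking Tanaka above Quinn: 3+13 = 16.
Ballots ranking Quinn above Tanaka: 5+6 = 11.
So 16 of 27 voters prefer Tanaka to Quinn.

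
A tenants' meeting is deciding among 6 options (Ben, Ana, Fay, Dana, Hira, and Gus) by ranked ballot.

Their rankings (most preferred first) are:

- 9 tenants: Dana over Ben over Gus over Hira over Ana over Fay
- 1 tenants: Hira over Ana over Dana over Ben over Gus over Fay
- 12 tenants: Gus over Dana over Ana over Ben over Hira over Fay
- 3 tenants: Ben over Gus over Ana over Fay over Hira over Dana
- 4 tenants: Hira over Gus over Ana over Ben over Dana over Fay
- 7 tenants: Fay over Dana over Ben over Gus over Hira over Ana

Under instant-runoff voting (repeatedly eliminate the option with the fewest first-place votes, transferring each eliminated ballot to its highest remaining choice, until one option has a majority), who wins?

Gus

Round 1: Gus 12, Dana 9, Fay 7, Hira 5, Ben 3, Ana 0. Ana has the fewest and is eliminated.
Round 2: Gus 12, Dana 9, Fay 7, Hira 5, Ben 3. Ben has the fewest and is eliminated.
Round 3: Gus 15, Dana 9, Fay 7, Hira 5. Hira has the fewest and is eliminated.
Round 4: Gus 19, Dana 10, Fay 7. Gus has a majority.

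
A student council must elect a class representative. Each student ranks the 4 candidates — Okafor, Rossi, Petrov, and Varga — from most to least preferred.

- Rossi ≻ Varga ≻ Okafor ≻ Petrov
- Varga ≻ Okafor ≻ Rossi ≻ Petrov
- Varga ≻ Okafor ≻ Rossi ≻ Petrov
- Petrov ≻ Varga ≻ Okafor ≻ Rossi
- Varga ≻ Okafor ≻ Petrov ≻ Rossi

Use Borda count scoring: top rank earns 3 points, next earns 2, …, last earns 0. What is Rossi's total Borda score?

5

Borda scores:
  Okafor: 1 + 2 + 2 + 1 + 2 = 8
  Rossi: 3 + 1 + 1 + 0 + 0 = 5
  Petrov: 0 + 0 + 0 + 3 + 1 = 4
  Varga: 2 + 3 + 3 + 2 + 3 = 13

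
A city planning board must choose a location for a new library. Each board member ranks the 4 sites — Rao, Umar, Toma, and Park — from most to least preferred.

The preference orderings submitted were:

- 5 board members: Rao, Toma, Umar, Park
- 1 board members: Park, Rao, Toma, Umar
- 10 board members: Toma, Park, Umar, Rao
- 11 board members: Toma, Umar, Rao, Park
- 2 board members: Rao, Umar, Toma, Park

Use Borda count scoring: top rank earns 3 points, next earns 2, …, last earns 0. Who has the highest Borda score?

Toma

Borda scores:
  Rao: 5·3 + 2 + 10·0 + 11·1 + 2·3 = 34
  Umar: 5·1 + 0 + 10·1 + 11·2 + 2·2 = 41
  Toma: 5·2 + 1 + 10·3 + 11·3 + 2·1 = 76
  Park: 5·0 + 3 + 10·2 + 11·0 + 2·0 = 23
Toma has the highest total.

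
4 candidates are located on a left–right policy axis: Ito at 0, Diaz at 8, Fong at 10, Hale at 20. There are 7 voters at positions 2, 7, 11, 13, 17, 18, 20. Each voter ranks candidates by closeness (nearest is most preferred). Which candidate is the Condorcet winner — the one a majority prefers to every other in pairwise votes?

Fong

With single-peaked preferences on a line, the Condorcet winner is the candidate closest to the median voter.
The median voter (position 13) is closest to Fong at 10.
Check: Fong vs Diaz — voters closer to Fong: 5 of 7.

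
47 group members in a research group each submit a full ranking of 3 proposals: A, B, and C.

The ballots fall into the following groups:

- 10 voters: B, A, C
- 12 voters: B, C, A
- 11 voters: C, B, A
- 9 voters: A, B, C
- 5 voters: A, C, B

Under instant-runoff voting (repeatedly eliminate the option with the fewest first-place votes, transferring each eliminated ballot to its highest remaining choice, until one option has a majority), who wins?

B

Round 1: B 22, A 14, C 11. C has the fewest and is eliminated.
Round 2: B 33, A 14. B has a majority.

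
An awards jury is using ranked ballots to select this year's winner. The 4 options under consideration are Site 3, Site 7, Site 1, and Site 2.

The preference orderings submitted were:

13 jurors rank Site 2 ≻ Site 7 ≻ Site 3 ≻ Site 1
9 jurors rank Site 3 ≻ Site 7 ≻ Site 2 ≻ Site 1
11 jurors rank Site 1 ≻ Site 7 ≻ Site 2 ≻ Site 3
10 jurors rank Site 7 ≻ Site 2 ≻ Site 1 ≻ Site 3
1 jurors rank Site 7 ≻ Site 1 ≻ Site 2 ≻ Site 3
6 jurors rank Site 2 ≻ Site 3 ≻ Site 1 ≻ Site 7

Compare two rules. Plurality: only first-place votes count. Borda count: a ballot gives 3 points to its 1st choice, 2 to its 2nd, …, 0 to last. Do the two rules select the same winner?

Plurality first-place counts: Site 3 9, Site 7 11, Site 1 11, Site 2 19 → Site 2.
Borda totals: Site 3 52, Site 7 99, Site 1 51, Site 2 98 → Site 7.
The two rules disagree: plurality picks Site 2, Borda picks Site 7.

No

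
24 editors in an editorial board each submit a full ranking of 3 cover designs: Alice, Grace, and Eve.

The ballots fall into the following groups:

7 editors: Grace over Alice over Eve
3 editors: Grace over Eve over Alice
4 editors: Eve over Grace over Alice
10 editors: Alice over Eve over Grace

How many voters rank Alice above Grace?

10

Ballots ranking Alice above Grace: 10.
Ballots ranking Grace above Alice: 7+3+4 = 14.
So 10 of 24 voters prefer Alice to Grace.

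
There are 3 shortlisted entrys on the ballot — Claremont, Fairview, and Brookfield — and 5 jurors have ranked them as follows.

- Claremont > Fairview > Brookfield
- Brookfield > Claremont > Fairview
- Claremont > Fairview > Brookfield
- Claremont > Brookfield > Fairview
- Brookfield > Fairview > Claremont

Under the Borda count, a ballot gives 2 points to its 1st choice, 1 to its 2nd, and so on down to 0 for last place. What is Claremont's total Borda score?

7

Borda scores:
  Claremont: 2 + 1 + 2 + 2 + 0 = 7
  Fairview: 1 + 0 + 1 + 0 + 1 = 3
  Brookfield: 0 + 2 + 0 + 1 + 2 = 5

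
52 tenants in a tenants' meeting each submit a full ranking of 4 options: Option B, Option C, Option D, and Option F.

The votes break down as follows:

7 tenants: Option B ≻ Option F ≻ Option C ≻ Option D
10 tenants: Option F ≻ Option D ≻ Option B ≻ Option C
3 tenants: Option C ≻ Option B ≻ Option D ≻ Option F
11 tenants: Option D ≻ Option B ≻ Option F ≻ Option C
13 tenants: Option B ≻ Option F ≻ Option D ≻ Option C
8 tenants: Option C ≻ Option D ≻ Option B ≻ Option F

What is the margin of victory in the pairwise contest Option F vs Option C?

30

Ballots ranking Option F above Option C: 7+10+11+13 = 41.
Ballots ranking Option C above Option F: 3+8 = 11.
Option F wins 41–11, a margin of 30.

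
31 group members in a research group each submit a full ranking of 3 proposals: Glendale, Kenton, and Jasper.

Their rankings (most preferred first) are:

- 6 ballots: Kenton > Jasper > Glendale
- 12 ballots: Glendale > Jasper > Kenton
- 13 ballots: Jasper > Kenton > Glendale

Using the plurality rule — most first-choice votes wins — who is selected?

Jasper

First-place vote totals:
  Glendale: 12
  Kenton: 6
  Jasper: 13
Jasper has the most first-place votes.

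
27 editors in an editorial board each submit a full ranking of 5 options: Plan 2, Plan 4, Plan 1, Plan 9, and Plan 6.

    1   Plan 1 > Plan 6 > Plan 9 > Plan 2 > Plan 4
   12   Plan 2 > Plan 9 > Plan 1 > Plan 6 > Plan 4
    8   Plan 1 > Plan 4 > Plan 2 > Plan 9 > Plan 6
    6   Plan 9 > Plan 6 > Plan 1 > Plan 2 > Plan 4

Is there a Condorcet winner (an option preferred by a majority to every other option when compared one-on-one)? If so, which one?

There is no Condorcet winner

Head-to-head results (27 voters total):
Plan 2 vs Plan 4: Plan 2 wins 19–8.
Plan 2 vs Plan 1: Plan 1 wins 15–12.
Plan 2 vs Plan 9: Plan 2 wins 20–7.
Plan 2 vs Plan 6: Plan 2 wins 20–7.
Plan 4 vs Plan 1: Plan 1 wins 27–0.
Plan 4 vs Plan 9: Plan 9 wins 19–8.
Plan 4 vs Plan 6: Plan 6 wins 19–8.
Plan 1 vs Plan 9: Plan 9 wins 18–9.
Plan 1 vs Plan 6: Plan 1 wins 21–6.
Plan 9 vs Plan 6: Plan 9 wins 26–1.
No candidate beats all others: Plan 2 beats Plan 9 beats Plan 1 beats Plan 2, a majority cycle.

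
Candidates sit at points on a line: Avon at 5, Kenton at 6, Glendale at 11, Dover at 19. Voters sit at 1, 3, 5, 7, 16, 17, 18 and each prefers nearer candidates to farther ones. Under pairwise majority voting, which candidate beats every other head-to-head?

Kenton

With single-peaked preferences on a line, the Condorcet winner is the candidate closest to the median voter.
The median voter (position 7) is closest to Kenton at 6.
Check: Kenton vs Dover — voters closer to Kenton: 4 of 7.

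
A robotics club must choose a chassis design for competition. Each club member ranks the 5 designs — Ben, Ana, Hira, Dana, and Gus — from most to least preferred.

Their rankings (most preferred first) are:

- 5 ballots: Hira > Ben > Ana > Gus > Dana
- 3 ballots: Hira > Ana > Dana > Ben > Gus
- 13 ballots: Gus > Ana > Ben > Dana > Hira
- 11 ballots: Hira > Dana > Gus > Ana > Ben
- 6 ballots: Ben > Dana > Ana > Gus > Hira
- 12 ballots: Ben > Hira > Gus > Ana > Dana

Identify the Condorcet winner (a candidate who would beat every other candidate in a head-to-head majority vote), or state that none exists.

There is no Condorcet winner

Head-to-head results (50 voters total):
Ben vs Ana: Ana wins 27–23.
Ben vs Hira: Ben wins 31–19.
Ben vs Dana: Ben wins 36–14.
Ben vs Gus: Ben wins 26–24.
Ana vs Hira: Hira wins 31–19.
Ana vs Dana: Ana wins 33–17.
Ana vs Gus: Gus wins 36–14.
Hira vs Dana: Hira wins 31–19.
Hira vs Gus: Hira wins 31–19.
Dana vs Gus: Gus wins 30–20.
No candidate beats all others: Ben beats Hira beats Ana beats Ben, a majority cycle.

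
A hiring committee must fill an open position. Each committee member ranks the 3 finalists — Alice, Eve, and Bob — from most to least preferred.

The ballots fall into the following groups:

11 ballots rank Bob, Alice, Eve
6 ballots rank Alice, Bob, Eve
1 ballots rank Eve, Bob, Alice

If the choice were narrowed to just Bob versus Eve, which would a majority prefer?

Ballots ranking Bob above Eve: 11+6 = 17.
Ballots ranking Eve above Bob: 1.
Bob wins the head-to-head, 17–1.

Bob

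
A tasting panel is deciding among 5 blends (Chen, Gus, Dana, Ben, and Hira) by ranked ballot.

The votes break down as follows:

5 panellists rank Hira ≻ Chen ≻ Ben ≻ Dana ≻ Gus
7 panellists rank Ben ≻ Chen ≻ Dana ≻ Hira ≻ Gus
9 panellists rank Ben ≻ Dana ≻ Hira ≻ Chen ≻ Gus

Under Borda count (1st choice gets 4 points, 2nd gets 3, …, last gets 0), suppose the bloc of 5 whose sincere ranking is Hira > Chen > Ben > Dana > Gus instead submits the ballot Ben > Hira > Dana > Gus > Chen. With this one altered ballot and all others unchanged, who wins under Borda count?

Borda totals with the altered ballot: Chen 30, Gus 5, Dana 51, Ben 84, Hira 40.
The winner is unchanged: still Ben.

Ben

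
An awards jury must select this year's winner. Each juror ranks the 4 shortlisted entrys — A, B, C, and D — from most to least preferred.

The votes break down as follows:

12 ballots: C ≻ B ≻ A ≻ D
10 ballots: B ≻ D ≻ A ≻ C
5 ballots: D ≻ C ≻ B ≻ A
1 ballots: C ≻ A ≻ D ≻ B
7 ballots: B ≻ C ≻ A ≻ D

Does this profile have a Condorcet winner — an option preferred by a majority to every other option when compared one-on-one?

Head-to-head results (35 voters total):
A vs B: B wins 34–1.
A vs C: C wins 25–10.
A vs D: A wins 20–15.
B vs C: C wins 18–17.
B vs D: B wins 29–6.
C vs D: C wins 20–15.
C beats each rival — A (25–10), B (18–17), D (20–15) — so C is the Condorcet winner.

Yes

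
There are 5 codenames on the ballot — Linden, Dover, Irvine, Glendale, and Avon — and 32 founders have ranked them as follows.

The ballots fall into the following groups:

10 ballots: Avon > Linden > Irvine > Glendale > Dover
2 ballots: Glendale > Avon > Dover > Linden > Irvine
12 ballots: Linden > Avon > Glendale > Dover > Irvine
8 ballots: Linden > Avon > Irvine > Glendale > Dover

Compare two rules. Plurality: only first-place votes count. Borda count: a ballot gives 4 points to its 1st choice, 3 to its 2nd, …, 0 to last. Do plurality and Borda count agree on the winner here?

Plurality first-place counts: Linden 20, Dover 0, Irvine 0, Glendale 2, Avon 10 → Linden.
Borda totals: Linden 112, Dover 16, Irvine 36, Glendale 50, Avon 106 → Linden.
The two rules agree on Linden.

Yes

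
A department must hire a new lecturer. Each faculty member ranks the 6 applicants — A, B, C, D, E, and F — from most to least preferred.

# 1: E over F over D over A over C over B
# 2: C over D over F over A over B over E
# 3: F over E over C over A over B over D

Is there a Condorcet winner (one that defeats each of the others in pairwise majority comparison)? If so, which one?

Head-to-head results (3 voters total):
A vs B: A wins 3–0.
A vs C: C wins 2–1.
A vs D: D wins 2–1.
A vs E: E wins 2–1.
A vs F: F wins 3–0.
B vs C: C wins 3–0.
B vs D: D wins 2–1.
B vs E: E wins 2–1.
B vs F: F wins 3–0.
C vs D: C wins 2–1.
C vs E: E wins 2–1.
C vs F: F wins 2–1.
D vs E: E wins 2–1.
D vs F: F wins 2–1.
E vs F: F wins 2–1.
F beats each rival — A (3–0), B (3–0), C (2–1), D (2–1), E (2–1) — so F is the Condorcet winner.

F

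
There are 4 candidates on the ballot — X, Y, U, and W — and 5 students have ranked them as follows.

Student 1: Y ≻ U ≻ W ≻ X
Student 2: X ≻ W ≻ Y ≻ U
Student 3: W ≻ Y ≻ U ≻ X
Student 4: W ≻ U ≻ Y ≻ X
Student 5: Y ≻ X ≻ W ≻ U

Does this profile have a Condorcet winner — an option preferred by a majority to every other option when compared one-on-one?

Head-to-head results (5 voters total):
X vs Y: Y wins 4–1.
X vs U: U wins 3–2.
X vs W: W wins 3–2.
Y vs U: Y wins 4–1.
Y vs W: W wins 3–2.
U vs W: W wins 4–1.
W beats each rival — X (3–2), Y (3–2), U (4–1) — so W is the Condorcet winner.

Yes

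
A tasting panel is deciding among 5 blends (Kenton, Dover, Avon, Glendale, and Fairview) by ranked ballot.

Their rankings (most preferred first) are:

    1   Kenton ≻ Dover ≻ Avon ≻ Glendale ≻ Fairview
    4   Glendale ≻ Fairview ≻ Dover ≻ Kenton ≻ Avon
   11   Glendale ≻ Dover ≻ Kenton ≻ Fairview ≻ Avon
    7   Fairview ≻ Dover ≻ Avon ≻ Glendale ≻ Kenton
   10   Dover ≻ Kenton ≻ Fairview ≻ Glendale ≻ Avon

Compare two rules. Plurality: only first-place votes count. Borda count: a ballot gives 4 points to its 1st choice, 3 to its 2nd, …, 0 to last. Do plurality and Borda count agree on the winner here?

Plurality first-place counts: Kenton 1, Dover 10, Avon 0, Glendale 15, Fairview 7 → Glendale.
Borda totals: Kenton 60, Dover 105, Avon 16, Glendale 78, Fairview 71 → Dover.
The two rules disagree: plurality picks Glendale, Borda picks Dover.

No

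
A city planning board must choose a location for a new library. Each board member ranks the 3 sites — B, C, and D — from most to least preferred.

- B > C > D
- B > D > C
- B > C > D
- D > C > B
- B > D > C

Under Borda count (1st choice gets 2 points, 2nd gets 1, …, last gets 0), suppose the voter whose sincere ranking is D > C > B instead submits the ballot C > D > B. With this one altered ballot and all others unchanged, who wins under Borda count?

B

Borda totals with the altered ballot: B 8, C 4, D 3.
The winner is unchanged: still B.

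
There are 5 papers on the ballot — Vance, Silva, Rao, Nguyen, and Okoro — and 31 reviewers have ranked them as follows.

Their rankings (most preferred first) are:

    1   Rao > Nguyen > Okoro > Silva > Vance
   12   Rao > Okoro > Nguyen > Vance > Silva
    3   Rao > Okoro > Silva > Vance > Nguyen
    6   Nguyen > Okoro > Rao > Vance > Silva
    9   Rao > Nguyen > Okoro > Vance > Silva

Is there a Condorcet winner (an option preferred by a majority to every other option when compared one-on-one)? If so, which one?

Rao

Head-to-head results (31 voters total):
Vance vs Silva: Vance wins 27–4.
Vance vs Rao: Rao wins 31–0.
Vance vs Nguyen: Nguyen wins 28–3.
Vance vs Okoro: Okoro wins 31–0.
Silva vs Rao: Rao wins 31–0.
Silva vs Nguyen: Nguyen wins 28–3.
Silva vs Okoro: Okoro wins 31–0.
Rao vs Nguyen: Rao wins 25–6.
Rao vs Okoro: Rao wins 25–6.
Nguyen vs Okoro: Nguyen wins 16–15.
Rao beats each rival — Vance (31–0), Silva (31–0), Nguyen (25–6), Okoro (25–6) — so Rao is the Condorcet winner.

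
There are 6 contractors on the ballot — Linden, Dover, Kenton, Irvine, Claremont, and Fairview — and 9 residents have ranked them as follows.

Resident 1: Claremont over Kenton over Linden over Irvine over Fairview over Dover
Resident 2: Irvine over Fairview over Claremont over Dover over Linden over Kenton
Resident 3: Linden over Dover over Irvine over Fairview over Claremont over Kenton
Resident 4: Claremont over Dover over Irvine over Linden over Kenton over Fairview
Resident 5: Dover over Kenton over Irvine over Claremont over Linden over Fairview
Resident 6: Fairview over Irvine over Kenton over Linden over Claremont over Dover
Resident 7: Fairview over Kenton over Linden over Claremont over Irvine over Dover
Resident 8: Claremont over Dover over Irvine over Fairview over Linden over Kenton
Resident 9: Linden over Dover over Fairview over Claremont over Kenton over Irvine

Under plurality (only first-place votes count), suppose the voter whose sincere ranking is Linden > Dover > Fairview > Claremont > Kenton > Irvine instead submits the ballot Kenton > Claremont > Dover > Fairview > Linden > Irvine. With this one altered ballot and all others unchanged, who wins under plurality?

Claremont

First-place totals with the altered ballot: Linden 1, Dover 1, Kenton 1, Irvine 1, Claremont 3, Fairview 2.
The winner is unchanged: still Claremont.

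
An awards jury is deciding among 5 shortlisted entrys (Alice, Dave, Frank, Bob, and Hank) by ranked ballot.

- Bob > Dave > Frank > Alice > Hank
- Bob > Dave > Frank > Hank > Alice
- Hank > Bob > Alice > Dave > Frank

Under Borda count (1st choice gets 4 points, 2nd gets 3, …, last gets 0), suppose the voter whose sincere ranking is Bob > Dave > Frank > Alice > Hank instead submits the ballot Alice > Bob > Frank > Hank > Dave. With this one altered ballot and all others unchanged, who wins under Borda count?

Bob

Borda totals with the altered ballot: Alice 6, Dave 4, Frank 4, Bob 10, Hank 6.
The winner is unchanged: still Bob.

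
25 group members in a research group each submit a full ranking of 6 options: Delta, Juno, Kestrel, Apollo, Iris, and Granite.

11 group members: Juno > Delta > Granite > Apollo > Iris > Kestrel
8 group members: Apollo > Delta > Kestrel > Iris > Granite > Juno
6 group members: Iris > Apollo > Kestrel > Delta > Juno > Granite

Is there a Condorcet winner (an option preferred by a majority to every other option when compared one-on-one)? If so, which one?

Head-to-head results (25 voters total):
Delta vs Juno: Delta wins 14–11.
Delta vs Kestrel: Delta wins 19–6.
Delta vs Apollo: Apollo wins 14–11.
Delta vs Iris: Delta wins 19–6.
Delta vs Granite: Delta wins 25–0.
Juno vs Kestrel: Kestrel wins 14–11.
Juno vs Apollo: Apollo wins 14–11.
Juno vs Iris: Iris wins 14–11.
Juno vs Granite: Juno wins 17–8.
Kestrel vs Apollo: Apollo wins 25–0.
Kestrel vs Iris: Iris wins 17–8.
Kestrel vs Granite: Kestrel wins 14–11.
Apollo vs Iris: Apollo wins 19–6.
Apollo vs Granite: Apollo wins 14–11.
Iris vs Granite: Iris wins 14–11.
Apollo beats each rival — Delta (14–11), Juno (14–11), Kestrel (25–0), Iris (19–6), Granite (14–11) — so Apollo is the Condorcet winner.

Apollo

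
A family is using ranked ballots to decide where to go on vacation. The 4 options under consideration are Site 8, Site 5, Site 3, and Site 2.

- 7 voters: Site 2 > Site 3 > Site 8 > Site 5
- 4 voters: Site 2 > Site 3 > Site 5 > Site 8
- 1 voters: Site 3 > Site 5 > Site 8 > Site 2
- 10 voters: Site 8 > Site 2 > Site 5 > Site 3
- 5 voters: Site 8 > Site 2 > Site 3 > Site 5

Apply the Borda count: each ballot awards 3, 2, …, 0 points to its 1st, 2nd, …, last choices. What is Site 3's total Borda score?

30

Borda scores:
  Site 8: 7·1 + 4·0 + 1 + 10·3 + 5·3 = 53
  Site 5: 7·0 + 4·1 + 2 + 10·1 + 5·0 = 16
  Site 3: 7·2 + 4·2 + 3 + 10·0 + 5·1 = 30
  Site 2: 7·3 + 4·3 + 0 + 10·2 + 5·2 = 63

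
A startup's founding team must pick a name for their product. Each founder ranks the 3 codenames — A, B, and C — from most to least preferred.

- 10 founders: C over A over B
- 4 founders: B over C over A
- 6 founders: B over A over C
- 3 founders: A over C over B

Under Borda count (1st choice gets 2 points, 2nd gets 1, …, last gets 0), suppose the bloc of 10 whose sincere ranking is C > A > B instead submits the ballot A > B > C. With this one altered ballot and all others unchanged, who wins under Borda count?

A

Borda totals with the altered ballot: A 32, B 30, C 7.
The switch changes the winner from C to A.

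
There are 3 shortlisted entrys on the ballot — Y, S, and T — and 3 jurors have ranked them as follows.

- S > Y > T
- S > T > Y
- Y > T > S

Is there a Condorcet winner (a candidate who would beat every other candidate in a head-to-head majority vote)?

Head-to-head results (3 voters total):
Y vs S: S wins 2–1.
Y vs T: Y wins 2–1.
S vs T: S wins 2–1.
S beats each rival — Y (2–1), T (2–1) — so S is the Condorcet winner.

Yes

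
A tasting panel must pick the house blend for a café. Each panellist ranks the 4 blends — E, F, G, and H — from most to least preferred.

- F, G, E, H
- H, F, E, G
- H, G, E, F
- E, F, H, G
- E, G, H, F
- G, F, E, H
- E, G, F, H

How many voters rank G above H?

4

Ballots ranking G above H: 4.
Ballots ranking H above G: 3.
So 4 of 7 voters prefer G to H.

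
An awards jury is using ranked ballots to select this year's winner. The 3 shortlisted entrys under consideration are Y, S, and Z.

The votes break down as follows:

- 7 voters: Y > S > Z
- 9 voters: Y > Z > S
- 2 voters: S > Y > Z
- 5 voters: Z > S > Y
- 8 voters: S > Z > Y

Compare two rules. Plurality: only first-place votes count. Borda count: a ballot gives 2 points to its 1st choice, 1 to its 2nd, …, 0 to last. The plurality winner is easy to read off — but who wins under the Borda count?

Plurality first-place counts: Y 16, S 10, Z 5 → Y.
Borda totals: Y 34, S 32, Z 27 → Y.

Y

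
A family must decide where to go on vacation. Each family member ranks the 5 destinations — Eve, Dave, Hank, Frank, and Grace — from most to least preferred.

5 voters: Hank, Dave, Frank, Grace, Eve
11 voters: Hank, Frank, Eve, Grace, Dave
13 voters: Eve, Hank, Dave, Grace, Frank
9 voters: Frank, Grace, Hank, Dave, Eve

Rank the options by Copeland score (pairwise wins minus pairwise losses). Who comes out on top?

Hank

Pairwise results:
  Eve vs Dave: Eve wins 24–14.
  Eve vs Hank: Hank wins 25–13.
  Eve vs Frank: Frank wins 25–13.
  Eve vs Grace: Eve wins 24–14.
  Dave vs Hank: Hank wins 38–0.
  Dave vs Frank: Frank wins 20–18.
  Dave vs Grace: Grace wins 20–18.
  Hank vs Frank: Hank wins 29–9.
  Hank vs Grace: Hank wins 29–9.
  Frank vs Grace: Frank wins 25–13.
Copeland scores (wins − losses):
  Eve: 2 − 2 = 0
  Dave: 0 − 4 = -4
  Hank: 4 − 0 = 4
  Frank: 3 − 1 = 2
  Grace: 1 − 3 = -2
Hank has the best Copeland score.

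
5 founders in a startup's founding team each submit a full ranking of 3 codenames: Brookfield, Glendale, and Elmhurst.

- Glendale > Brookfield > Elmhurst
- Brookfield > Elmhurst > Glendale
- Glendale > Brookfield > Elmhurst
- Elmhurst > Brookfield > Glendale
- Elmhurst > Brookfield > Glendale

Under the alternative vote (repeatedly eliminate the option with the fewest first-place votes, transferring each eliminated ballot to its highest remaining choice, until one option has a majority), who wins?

Round 1: Glendale 2, Elmhurst 2, Brookfield 1. Brookfield has the fewest and is eliminated.
Round 2: Elmhurst 3, Glendale 2. Elmhurst has a majority.

Elmhurst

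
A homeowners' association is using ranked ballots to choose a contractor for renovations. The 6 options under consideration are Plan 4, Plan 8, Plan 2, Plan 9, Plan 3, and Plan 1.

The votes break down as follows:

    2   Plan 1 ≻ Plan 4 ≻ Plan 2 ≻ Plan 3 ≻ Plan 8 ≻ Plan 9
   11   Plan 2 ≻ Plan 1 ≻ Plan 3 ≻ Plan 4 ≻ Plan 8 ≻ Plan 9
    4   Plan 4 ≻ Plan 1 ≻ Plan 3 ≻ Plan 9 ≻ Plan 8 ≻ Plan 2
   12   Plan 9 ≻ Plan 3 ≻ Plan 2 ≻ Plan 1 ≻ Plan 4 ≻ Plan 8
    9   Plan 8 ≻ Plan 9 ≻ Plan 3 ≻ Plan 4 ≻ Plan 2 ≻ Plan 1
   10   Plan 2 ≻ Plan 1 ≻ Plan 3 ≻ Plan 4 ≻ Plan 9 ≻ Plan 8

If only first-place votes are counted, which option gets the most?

First-place vote totals:
  Plan 4: 4
  Plan 8: 9
  Plan 2: 21
  Plan 9: 12
  Plan 3: 0
  Plan 1: 2
Plan 2 has the most first-place votes.

Plan 2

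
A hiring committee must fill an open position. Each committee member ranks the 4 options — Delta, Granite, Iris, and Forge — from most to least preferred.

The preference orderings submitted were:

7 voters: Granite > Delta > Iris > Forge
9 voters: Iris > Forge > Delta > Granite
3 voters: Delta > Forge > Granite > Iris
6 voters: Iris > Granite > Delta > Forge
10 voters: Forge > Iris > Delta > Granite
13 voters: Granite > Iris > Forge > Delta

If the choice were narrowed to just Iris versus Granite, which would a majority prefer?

Ballots ranking Iris above Granite: 9+6+10 = 25.
Ballots ranking Granite above Iris: 7+3+13 = 23.
Iris wins the head-to-head, 25–23.

Iris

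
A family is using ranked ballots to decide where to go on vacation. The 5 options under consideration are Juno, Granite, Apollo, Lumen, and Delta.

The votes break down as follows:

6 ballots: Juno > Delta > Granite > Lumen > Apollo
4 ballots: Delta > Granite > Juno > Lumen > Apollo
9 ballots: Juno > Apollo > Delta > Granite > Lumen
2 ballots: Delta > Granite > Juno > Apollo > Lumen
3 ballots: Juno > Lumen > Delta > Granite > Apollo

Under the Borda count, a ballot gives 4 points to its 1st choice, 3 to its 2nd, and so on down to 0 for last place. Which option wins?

Borda scores:
  Juno: 6·4 + 4·2 + 9·4 + 2·2 + 3·4 = 84
  Granite: 6·2 + 4·3 + 9·1 + 2·3 + 3·1 = 42
  Apollo: 6·0 + 4·0 + 9·3 + 2·1 + 3·0 = 29
  Lumen: 6·1 + 4·1 + 9·0 + 2·0 + 3·3 = 19
  Delta: 6·3 + 4·4 + 9·2 + 2·4 + 3·2 = 66
Juno has the highest total.

Juno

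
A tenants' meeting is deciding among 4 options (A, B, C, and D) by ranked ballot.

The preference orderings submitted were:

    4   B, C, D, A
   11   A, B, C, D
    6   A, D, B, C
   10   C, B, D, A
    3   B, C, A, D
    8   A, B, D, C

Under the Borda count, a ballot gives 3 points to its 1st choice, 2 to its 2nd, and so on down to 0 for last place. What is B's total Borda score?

Borda scores:
  A: 4·0 + 11·3 + 6·3 + 10·0 + 3·1 + 8·3 = 78
  B: 4·3 + 11·2 + 6·1 + 10·2 + 3·3 + 8·2 = 85
  C: 4·2 + 11·1 + 6·0 + 10·3 + 3·2 + 8·0 = 55
  D: 4·1 + 11·0 + 6·2 + 10·1 + 3·0 + 8·1 = 34

85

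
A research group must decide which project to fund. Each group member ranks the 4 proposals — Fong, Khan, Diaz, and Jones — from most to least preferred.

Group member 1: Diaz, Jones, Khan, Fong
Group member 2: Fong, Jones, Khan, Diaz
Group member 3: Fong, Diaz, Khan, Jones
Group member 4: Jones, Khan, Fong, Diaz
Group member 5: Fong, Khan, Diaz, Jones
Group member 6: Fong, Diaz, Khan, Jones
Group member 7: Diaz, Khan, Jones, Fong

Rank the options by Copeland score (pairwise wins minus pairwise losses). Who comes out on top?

Pairwise results:
  Fong vs Khan: Fong wins 4–3.
  Fong vs Diaz: Fong wins 5–2.
  Fong vs Jones: Fong wins 4–3.
  Khan vs Diaz: Diaz wins 4–3.
  Khan vs Jones: Khan wins 4–3.
  Diaz vs Jones: Diaz wins 5–2.
Copeland scores (wins − losses):
  Fong: 3 − 0 = 3
  Khan: 1 − 2 = -1
  Diaz: 2 − 1 = 1
  Jones: 0 − 3 = -3
Fong has the best Copeland score.

Fong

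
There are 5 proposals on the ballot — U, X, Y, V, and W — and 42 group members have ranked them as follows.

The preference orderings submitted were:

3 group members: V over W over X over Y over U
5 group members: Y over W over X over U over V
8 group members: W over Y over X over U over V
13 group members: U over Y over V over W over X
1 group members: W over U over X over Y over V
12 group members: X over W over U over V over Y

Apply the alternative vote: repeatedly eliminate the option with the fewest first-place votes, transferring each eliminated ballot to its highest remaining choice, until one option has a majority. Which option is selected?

W

Round 1: U 13, X 12, W 9, Y 5, V 3. V has the fewest and is eliminated.
Round 2: U 13, X 12, W 12, Y 5. Y has the fewest and is eliminated.
Round 3: W 17, U 13, X 12. X has the fewest and is eliminated.
Round 4: W 29, U 13. W has a majority.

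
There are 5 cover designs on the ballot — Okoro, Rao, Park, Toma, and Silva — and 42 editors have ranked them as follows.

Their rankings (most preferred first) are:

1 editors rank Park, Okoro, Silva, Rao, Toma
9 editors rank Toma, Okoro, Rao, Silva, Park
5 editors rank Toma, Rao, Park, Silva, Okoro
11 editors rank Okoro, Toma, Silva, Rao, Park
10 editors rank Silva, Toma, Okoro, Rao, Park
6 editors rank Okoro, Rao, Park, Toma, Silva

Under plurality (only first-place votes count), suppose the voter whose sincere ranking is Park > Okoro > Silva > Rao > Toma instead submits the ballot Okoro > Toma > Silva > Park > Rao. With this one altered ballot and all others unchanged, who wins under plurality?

First-place totals with the altered ballot: Okoro 18, Rao 0, Park 0, Toma 14, Silva 10.
The winner is unchanged: still Okoro.

Okoro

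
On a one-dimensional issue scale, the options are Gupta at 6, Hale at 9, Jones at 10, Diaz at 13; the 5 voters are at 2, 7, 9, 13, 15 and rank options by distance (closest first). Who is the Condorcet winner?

Hale

With single-peaked preferences on a line, the Condorcet winner is the candidate closest to the median voter.
The median voter (position 9) is closest to Hale at 9.
Check: Hale vs Diaz — voters closer to Hale: 3 of 5.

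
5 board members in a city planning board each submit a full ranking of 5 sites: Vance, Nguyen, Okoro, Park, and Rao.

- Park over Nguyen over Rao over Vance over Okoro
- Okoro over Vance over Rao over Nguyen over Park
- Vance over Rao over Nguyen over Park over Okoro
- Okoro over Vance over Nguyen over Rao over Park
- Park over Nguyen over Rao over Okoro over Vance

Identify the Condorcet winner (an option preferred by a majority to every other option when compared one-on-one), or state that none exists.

There is no Condorcet winner

Head-to-head results (5 voters total):
Vance vs Nguyen: Vance wins 3–2.
Vance vs Okoro: Okoro wins 3–2.
Vance vs Park: Vance wins 3–2.
Vance vs Rao: Vance wins 3–2.
Nguyen vs Okoro: Nguyen wins 3–2.
Nguyen vs Park: Nguyen wins 3–2.
Nguyen vs Rao: Nguyen wins 3–2.
Okoro vs Park: Park wins 3–2.
Okoro vs Rao: Rao wins 3–2.
Park vs Rao: Rao wins 3–2.
No candidate beats all others: Vance beats Nguyen beats Okoro beats Vance, a majority cycle.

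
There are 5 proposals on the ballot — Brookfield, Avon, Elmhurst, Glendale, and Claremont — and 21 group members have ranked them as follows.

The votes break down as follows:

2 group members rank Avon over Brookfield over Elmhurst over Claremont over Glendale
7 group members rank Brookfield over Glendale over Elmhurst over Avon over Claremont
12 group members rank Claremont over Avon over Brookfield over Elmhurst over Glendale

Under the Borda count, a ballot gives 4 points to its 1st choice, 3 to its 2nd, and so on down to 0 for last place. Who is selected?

Borda scores:
  Brookfield: 2·3 + 7·4 + 12·2 = 58
  Avon: 2·4 + 7·1 + 12·3 = 51
  Elmhurst: 2·2 + 7·2 + 12·1 = 30
  Glendale: 2·0 + 7·3 + 12·0 = 21
  Claremont: 2·1 + 7·0 + 12·4 = 50
Brookfield has the highest total.

Brookfield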